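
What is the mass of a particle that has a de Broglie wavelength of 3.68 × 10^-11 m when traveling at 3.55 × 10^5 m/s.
5.07 × 10^-29 kg

From the de Broglie relation λ = h/(mv), we solve for m:

m = h/(λv)
m = (6.626 × 10^-34 J·s) / (3.68 × 10^-11 m × 3.55 × 10^5 m/s)
m = 5.07 × 10^-29 kg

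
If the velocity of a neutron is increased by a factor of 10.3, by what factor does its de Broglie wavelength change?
The wavelength decreases by a factor of 10.3.

From λ = h/(mv), the wavelength is inversely proportional to velocity:

λ ∝ 1/v

If v → 10.3v, then λ → λ/10.3

When velocity is increased by a factor of 10.3, the wavelength decreases by a factor of 10.3.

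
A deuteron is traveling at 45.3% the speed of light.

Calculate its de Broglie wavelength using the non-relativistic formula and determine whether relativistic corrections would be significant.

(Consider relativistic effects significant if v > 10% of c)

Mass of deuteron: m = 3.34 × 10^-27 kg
Yes, relativistic corrections are needed.

Using the non-relativistic de Broglie formula λ = h/(mv):

v = 45.3% × c = 1.358 × 10^8 m/s

λ = h/(mv)
λ = (6.626 × 10^-34 J·s) / (3.34 × 10^-27 kg × 1.358 × 10^8 m/s)
λ = 1.46 × 10^-15 m

Since v = 45.3% of c > 10% of c, relativistic corrections ARE significant and the actual wavelength would differ from this non-relativistic estimate.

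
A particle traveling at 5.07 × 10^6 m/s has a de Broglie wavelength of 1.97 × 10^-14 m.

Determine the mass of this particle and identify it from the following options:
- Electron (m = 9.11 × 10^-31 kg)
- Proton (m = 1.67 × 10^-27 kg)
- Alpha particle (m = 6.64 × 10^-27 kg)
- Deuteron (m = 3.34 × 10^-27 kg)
The particle is an alpha particle.

From λ = h/(mv), solve for mass:

m = h/(λv)
m = (6.626 × 10^-34 J·s) / (1.97 × 10^-14 m × 5.07 × 10^6 m/s)
m = 6.63 × 10^-27 kg

Comparing with the listed masses, this is closest to an alpha particle.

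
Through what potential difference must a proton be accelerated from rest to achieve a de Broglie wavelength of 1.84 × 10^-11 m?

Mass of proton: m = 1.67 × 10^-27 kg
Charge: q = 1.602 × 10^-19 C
2.42 V

From λ = h/√(2mqV), we solve for V:

λ² = h²/(2mqV)
V = h²/(2mqλ²)
V = (6.626 × 10^-34 J·s)² / (2 × 1.67 × 10^-27 kg × 1.602 × 10^-19 C × (1.84 × 10^-11 m)²)
V = 2.42 V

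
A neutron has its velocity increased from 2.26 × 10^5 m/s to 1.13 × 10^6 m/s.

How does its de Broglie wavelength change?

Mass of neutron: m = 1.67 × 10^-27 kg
The wavelength decreases by a factor of 5.

Using λ = h/(mv):

Initial wavelength: λ₁ = h/(mv₁) = 1.76 × 10^-12 m
Final wavelength: λ₂ = h/(mv₂) = 3.51 × 10^-13 m

Since λ ∝ 1/v, when velocity increases by a factor of 5, the wavelength decreases by a factor of 5.

λ₂/λ₁ = v₁/v₂ = 1/5

The wavelength decreases by a factor of 5.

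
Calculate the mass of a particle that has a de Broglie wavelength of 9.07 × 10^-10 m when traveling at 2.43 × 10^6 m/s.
3.01 × 10^-31 kg

From the de Broglie relation λ = h/(mv), we solve for m:

m = h/(λv)
m = (6.626 × 10^-34 J·s) / (9.07 × 10^-10 m × 2.43 × 10^6 m/s)
m = 3.01 × 10^-31 kg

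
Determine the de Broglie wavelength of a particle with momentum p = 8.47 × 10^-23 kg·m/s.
7.82 × 10^-12 m

Using the de Broglie relation λ = h/p:

λ = h/p
λ = (6.626 × 10^-34 J·s) / (8.47 × 10^-23 kg·m/s)
λ = 7.82 × 10^-12 m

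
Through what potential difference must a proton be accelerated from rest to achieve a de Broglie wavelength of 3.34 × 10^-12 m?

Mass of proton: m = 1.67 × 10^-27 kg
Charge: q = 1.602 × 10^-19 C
73.6 V

From λ = h/√(2mqV), we solve for V:

λ² = h²/(2mqV)
V = h²/(2mqλ²)
V = (6.626 × 10^-34 J·s)² / (2 × 1.67 × 10^-27 kg × 1.602 × 10^-19 C × (3.34 × 10^-12 m)²)
V = 73.6 V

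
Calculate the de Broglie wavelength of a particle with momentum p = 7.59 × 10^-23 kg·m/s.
8.73 × 10^-12 m

Using the de Broglie relation λ = h/p:

λ = h/p
λ = (6.626 × 10^-34 J·s) / (7.59 × 10^-23 kg·m/s)
λ = 8.73 × 10^-12 m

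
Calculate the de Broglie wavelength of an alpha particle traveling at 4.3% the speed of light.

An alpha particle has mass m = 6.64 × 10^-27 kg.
7.74 × 10^-15 m

Using the de Broglie relation λ = h/(mv):

v = 4.3% × c = 1.289 × 10^7 m/s

λ = h/(mv)
λ = (6.626 × 10^-34 J·s) / (6.64 × 10^-27 kg × 1.289 × 10^7 m/s)
λ = 7.74 × 10^-15 m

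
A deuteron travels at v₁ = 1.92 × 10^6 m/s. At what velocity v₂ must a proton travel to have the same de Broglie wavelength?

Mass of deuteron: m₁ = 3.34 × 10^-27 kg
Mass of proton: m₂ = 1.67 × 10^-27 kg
v₂ = 3.84 × 10^6 m/s

For equal de Broglie wavelengths: λ₁ = λ₂

h/(m₁v₁) = h/(m₂v₂)
m₁v₁ = m₂v₂
v₂ = v₁ · (m₁/m₂)

v₂ = 1.92 × 10^6 m/s × (3.34 × 10^-27 kg / 1.67 × 10^-27 kg)
v₂ = 3.84 × 10^6 m/s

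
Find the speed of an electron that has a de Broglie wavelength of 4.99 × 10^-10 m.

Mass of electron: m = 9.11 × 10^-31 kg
1.46 × 10^6 m/s

From the de Broglie relation λ = h/(mv), we solve for v:

v = h/(mλ)
v = (6.626 × 10^-34 J·s) / (9.11 × 10^-31 kg × 4.99 × 10^-10 m)
v = 1.46 × 10^6 m/s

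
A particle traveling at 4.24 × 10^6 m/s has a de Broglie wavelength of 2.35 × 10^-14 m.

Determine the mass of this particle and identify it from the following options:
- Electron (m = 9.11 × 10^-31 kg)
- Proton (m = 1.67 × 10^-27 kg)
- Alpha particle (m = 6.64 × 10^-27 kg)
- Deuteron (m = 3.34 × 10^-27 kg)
The particle is an alpha particle.

From λ = h/(mv), solve for mass:

m = h/(λv)
m = (6.626 × 10^-34 J·s) / (2.35 × 10^-14 m × 4.24 × 10^6 m/s)
m = 6.65 × 10^-27 kg

Comparing with the listed masses, this is closest to an alpha particle.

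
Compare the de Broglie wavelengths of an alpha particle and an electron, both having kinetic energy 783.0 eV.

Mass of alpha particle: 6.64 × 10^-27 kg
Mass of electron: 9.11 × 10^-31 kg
The electron has the longer wavelength.

Using λ = h/√(2mKE):

For alpha particle: λ₁ = h/√(2m₁KE) = 5.13 × 10^-13 m
For electron: λ₂ = h/√(2m₂KE) = 4.38 × 10^-11 m

Since λ ∝ 1/√m at constant kinetic energy, the lighter particle has the longer wavelength.

The electron has the longer de Broglie wavelength.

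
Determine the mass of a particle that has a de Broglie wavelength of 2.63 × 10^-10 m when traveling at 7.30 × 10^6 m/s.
3.45 × 10^-31 kg

From the de Broglie relation λ = h/(mv), we solve for m:

m = h/(λv)
m = (6.626 × 10^-34 J·s) / (2.63 × 10^-10 m × 7.30 × 10^6 m/s)
m = 3.45 × 10^-31 kg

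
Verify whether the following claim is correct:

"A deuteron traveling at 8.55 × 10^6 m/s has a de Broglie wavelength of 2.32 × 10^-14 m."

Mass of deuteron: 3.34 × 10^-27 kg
True

The claim is correct.

Using λ = h/(mv):
λ = (6.626 × 10^-34 J·s) / (3.34 × 10^-27 kg × 8.55 × 10^6 m/s)
λ = 2.32 × 10^-14 m

This matches the claimed value.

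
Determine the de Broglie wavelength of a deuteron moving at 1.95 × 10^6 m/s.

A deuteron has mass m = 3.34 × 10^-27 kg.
1.02 × 10^-13 m

Using the de Broglie relation λ = h/(mv):

λ = h/(mv)
λ = (6.626 × 10^-34 J·s) / (3.34 × 10^-27 kg × 1.95 × 10^6 m/s)
λ = 1.02 × 10^-13 m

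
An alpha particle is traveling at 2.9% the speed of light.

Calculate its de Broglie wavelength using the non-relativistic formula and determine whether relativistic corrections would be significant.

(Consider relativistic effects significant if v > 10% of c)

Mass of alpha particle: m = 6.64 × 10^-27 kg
No, relativistic corrections are not needed.

Using the non-relativistic de Broglie formula λ = h/(mv):

v = 2.9% × c = 8.694 × 10^6 m/s

λ = h/(mv)
λ = (6.626 × 10^-34 J·s) / (6.64 × 10^-27 kg × 8.694 × 10^6 m/s)
λ = 1.15 × 10^-14 m

Since v = 2.9% of c < 10% of c, relativistic corrections are NOT significant and this non-relativistic result is a good approximation.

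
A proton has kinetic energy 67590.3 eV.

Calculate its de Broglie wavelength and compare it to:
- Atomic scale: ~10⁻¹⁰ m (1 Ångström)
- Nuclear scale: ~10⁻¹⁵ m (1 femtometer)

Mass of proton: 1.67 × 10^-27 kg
λ = 1.10 × 10^-13 m, which is between nuclear and atomic scales.

Using λ = h/√(2mKE):

KE = 67590.3 eV = 1.083 × 10^-14 J

λ = h/√(2mKE)
λ = (6.626 × 10^-34 J·s) / √(2 × 1.67 × 10^-27 kg × 1.083 × 10^-14 J)
λ = 1.10 × 10^-13 m

Comparison:
- Atomic scale (10⁻¹⁰ m): λ is 0.0011× this size
- Nuclear scale (10⁻¹⁵ m): λ is 1.1e+02× this size

The wavelength is between nuclear and atomic scales.

This wavelength is appropriate for probing atomic structure but too large for nuclear physics experiments.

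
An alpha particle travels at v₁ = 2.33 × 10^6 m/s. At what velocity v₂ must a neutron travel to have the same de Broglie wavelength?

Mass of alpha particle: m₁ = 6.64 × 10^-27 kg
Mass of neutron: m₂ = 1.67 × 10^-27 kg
v₂ = 9.26 × 10^6 m/s

For equal de Broglie wavelengths: λ₁ = λ₂

h/(m₁v₁) = h/(m₂v₂)
m₁v₁ = m₂v₂
v₂ = v₁ · (m₁/m₂)

v₂ = 2.33 × 10^6 m/s × (6.64 × 10^-27 kg / 1.67 × 10^-27 kg)
v₂ = 9.26 × 10^6 m/s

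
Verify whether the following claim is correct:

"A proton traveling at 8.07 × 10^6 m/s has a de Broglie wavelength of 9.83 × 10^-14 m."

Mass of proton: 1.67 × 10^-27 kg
False

The claim is incorrect.

Using λ = h/(mv):
λ = (6.626 × 10^-34 J·s) / (1.67 × 10^-27 kg × 8.07 × 10^6 m/s)
λ = 4.92 × 10^-14 m

The actual wavelength differs from the claimed 9.83 × 10^-14 m.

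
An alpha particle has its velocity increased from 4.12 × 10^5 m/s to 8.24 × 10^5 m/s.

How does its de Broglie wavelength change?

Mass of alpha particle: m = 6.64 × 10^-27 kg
The wavelength decreases by a factor of 2.

Using λ = h/(mv):

Initial wavelength: λ₁ = h/(mv₁) = 2.42 × 10^-13 m
Final wavelength: λ₂ = h/(mv₂) = 1.21 × 10^-13 m

Since λ ∝ 1/v, when velocity increases by a factor of 2, the wavelength decreases by a factor of 2.

λ₂/λ₁ = v₁/v₂ = 1/2

The wavelength decreases by a factor of 2.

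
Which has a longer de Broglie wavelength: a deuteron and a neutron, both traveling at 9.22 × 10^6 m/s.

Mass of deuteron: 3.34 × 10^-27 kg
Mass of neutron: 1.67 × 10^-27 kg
The neutron has the longer wavelength.

Using λ = h/(mv), since both particles have the same velocity, the wavelength depends only on mass.

For deuteron: λ₁ = h/(m₁v) = 2.15 × 10^-14 m
For neutron: λ₂ = h/(m₂v) = 4.30 × 10^-14 m

Since λ ∝ 1/m at constant velocity, the lighter particle has the longer wavelength.

The neutron has the longer de Broglie wavelength.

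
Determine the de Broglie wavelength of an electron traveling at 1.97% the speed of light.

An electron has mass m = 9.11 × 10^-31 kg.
1.23 × 10^-10 m

Using the de Broglie relation λ = h/(mv):

v = 1.97% × c = 5.906 × 10^6 m/s

λ = h/(mv)
λ = (6.626 × 10^-34 J·s) / (9.11 × 10^-31 kg × 5.906 × 10^6 m/s)
λ = 1.23 × 10^-10 m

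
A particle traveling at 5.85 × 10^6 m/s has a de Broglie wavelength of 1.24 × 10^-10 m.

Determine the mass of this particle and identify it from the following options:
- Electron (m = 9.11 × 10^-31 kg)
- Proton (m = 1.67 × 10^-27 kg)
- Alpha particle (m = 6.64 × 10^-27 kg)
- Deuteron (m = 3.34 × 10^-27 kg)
The particle is an electron.

From λ = h/(mv), solve for mass:

m = h/(λv)
m = (6.626 × 10^-34 J·s) / (1.24 × 10^-10 m × 5.85 × 10^6 m/s)
m = 9.13 × 10^-31 kg

Comparing with the listed masses, this is closest to an electron.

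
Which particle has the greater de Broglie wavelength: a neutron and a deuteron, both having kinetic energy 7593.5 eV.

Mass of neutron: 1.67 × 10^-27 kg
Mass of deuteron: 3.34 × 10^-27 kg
The neutron has the longer wavelength.

Using λ = h/√(2mKE):

For neutron: λ₁ = h/√(2m₁KE) = 3.29 × 10^-13 m
For deuteron: λ₂ = h/√(2m₂KE) = 2.32 × 10^-13 m

Since λ ∝ 1/√m at constant kinetic energy, the lighter particle has the longer wavelength.

The neutron has the longer de Broglie wavelength.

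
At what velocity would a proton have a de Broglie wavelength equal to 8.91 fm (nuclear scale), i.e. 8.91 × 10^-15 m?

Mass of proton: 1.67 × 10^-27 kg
4.45 × 10^7 m/s

From λ = h/(mv), solve for v:

v = h/(mλ)
v = (6.626 × 10^-34 J·s) / (1.67 × 10^-27 kg × 8.91 × 10^-15 m)
v = 4.45 × 10^7 m/s

Note: This velocity is 14.9% of the speed of light, so relativistic corrections would be needed for a more accurate calculation.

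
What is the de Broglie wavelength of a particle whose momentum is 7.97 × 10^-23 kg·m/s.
8.31 × 10^-12 m

Using the de Broglie relation λ = h/p:

λ = h/p
λ = (6.626 × 10^-34 J·s) / (7.97 × 10^-23 kg·m/s)
λ = 8.31 × 10^-12 m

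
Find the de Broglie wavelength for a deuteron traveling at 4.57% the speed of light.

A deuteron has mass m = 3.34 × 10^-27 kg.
1.45 × 10^-14 m

Using the de Broglie relation λ = h/(mv):

v = 4.57% × c = 1.370 × 10^7 m/s

λ = h/(mv)
λ = (6.626 × 10^-34 J·s) / (3.34 × 10^-27 kg × 1.370 × 10^7 m/s)
λ = 1.45 × 10^-14 m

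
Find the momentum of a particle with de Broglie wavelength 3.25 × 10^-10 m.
2.04 × 10^-24 kg·m/s

From the de Broglie relation λ = h/p, we solve for p:

p = h/λ
p = (6.626 × 10^-34 J·s) / (3.25 × 10^-10 m)
p = 2.04 × 10^-24 kg·m/s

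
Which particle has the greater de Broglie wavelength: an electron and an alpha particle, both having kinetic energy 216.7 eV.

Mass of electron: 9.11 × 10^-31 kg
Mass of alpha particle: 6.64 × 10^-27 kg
The electron has the longer wavelength.

Using λ = h/√(2mKE):

For electron: λ₁ = h/√(2m₁KE) = 8.33 × 10^-11 m
For alpha particle: λ₂ = h/√(2m₂KE) = 9.76 × 10^-13 m

Since λ ∝ 1/√m at constant kinetic energy, the lighter particle has the longer wavelength.

The electron has the longer de Broglie wavelength.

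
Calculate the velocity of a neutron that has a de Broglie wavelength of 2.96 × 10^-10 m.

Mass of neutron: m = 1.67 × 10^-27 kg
1.34 × 10^3 m/s

From the de Broglie relation λ = h/(mv), we solve for v:

v = h/(mλ)
v = (6.626 × 10^-34 J·s) / (1.67 × 10^-27 kg × 2.96 × 10^-10 m)
v = 1.34 × 10^3 m/s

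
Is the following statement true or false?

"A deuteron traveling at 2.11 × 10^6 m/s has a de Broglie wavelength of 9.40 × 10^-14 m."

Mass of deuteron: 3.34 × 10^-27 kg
True

The claim is correct.

Using λ = h/(mv):
λ = (6.626 × 10^-34 J·s) / (3.34 × 10^-27 kg × 2.11 × 10^6 m/s)
λ = 9.40 × 10^-14 m

This matches the claimed value.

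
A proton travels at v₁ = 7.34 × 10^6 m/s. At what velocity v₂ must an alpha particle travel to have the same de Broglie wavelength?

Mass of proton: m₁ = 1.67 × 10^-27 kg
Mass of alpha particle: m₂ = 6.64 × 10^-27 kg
v₂ = 1.85 × 10^6 m/s

For equal de Broglie wavelengths: λ₁ = λ₂

h/(m₁v₁) = h/(m₂v₂)
m₁v₁ = m₂v₂
v₂ = v₁ · (m₁/m₂)

v₂ = 7.34 × 10^6 m/s × (1.67 × 10^-27 kg / 6.64 × 10^-27 kg)
v₂ = 1.85 × 10^6 m/s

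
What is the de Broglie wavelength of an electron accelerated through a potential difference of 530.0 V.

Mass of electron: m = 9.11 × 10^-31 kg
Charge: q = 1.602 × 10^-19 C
5.33 × 10^-11 m

When a particle is accelerated through voltage V, it gains kinetic energy KE = qV.

The de Broglie wavelength is then λ = h/√(2mqV):

λ = h/√(2mqV)
λ = (6.626 × 10^-34 J·s) / √(2 × 9.11 × 10^-31 kg × 1.602 × 10^-19 C × 530.0 V)
λ = 5.33 × 10^-11 m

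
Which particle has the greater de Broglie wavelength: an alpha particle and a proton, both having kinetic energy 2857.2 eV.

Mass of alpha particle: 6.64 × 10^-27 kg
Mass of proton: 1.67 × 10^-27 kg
The proton has the longer wavelength.

Using λ = h/√(2mKE):

For alpha particle: λ₁ = h/√(2m₁KE) = 2.69 × 10^-13 m
For proton: λ₂ = h/√(2m₂KE) = 5.36 × 10^-13 m

Since λ ∝ 1/√m at constant kinetic energy, the lighter particle has the longer wavelength.

The proton has the longer de Broglie wavelength.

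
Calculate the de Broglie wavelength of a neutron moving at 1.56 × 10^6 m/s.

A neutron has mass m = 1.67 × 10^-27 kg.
2.54 × 10^-13 m

Using the de Broglie relation λ = h/(mv):

λ = h/(mv)
λ = (6.626 × 10^-34 J·s) / (1.67 × 10^-27 kg × 1.56 × 10^6 m/s)
λ = 2.54 × 10^-13 m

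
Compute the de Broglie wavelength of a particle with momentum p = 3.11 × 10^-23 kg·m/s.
2.13 × 10^-11 m

Using the de Broglie relation λ = h/p:

λ = h/p
λ = (6.626 × 10^-34 J·s) / (3.11 × 10^-23 kg·m/s)
λ = 2.13 × 10^-11 m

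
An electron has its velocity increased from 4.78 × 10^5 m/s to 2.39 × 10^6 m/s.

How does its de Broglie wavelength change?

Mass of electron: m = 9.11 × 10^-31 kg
The wavelength decreases by a factor of 5.

Using λ = h/(mv):

Initial wavelength: λ₁ = h/(mv₁) = 1.52 × 10^-9 m
Final wavelength: λ₂ = h/(mv₂) = 3.04 × 10^-10 m

Since λ ∝ 1/v, when velocity increases by a factor of 5, the wavelength decreases by a factor of 5.

λ₂/λ₁ = v₁/v₂ = 1/5

The wavelength decreases by a factor of 5.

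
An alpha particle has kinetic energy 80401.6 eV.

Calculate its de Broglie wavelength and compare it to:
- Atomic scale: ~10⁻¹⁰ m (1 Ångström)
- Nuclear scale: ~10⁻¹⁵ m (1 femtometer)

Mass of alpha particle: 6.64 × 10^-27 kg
λ = 5.07 × 10^-14 m, which is between nuclear and atomic scales.

Using λ = h/√(2mKE):

KE = 80401.6 eV = 1.288 × 10^-14 J

λ = h/√(2mKE)
λ = (6.626 × 10^-34 J·s) / √(2 × 6.64 × 10^-27 kg × 1.288 × 10^-14 J)
λ = 5.07 × 10^-14 m

Comparison:
- Atomic scale (10⁻¹⁰ m): λ is 0.00051× this size
- Nuclear scale (10⁻¹⁵ m): λ is 51× this size

The wavelength is between nuclear and atomic scales.

This wavelength is appropriate for probing atomic structure but too large for nuclear physics experiments.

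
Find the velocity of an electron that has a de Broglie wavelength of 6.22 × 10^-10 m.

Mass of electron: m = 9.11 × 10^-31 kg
1.17 × 10^6 m/s

From the de Broglie relation λ = h/(mv), we solve for v:

v = h/(mλ)
v = (6.626 × 10^-34 J·s) / (9.11 × 10^-31 kg × 6.22 × 10^-10 m)
v = 1.17 × 10^6 m/s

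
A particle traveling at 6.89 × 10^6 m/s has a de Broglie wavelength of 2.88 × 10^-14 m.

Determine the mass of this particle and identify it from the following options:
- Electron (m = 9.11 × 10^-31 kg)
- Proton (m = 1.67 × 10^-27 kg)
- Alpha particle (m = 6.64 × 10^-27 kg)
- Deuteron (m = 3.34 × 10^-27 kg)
The particle is a deuteron.

From λ = h/(mv), solve for mass:

m = h/(λv)
m = (6.626 × 10^-34 J·s) / (2.88 × 10^-14 m × 6.89 × 10^6 m/s)
m = 3.34 × 10^-27 kg

Comparing with the listed masses, this is closest to a deuteron.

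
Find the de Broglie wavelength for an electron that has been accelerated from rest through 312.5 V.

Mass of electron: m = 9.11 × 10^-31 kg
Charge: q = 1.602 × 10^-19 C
6.94 × 10^-11 m

When a particle is accelerated through voltage V, it gains kinetic energy KE = qV.

The de Broglie wavelength is then λ = h/√(2mqV):

λ = h/√(2mqV)
λ = (6.626 × 10^-34 J·s) / √(2 × 9.11 × 10^-31 kg × 1.602 × 10^-19 C × 312.5 V)
λ = 6.94 × 10^-11 m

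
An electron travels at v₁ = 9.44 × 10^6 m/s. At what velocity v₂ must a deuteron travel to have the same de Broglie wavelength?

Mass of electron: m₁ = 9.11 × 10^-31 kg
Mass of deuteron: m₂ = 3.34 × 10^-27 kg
v₂ = 2.57 × 10^3 m/s

For equal de Broglie wavelengths: λ₁ = λ₂

h/(m₁v₁) = h/(m₂v₂)
m₁v₁ = m₂v₂
v₂ = v₁ · (m₁/m₂)

v₂ = 9.44 × 10^6 m/s × (9.11 × 10^-31 kg / 3.34 × 10^-27 kg)
v₂ = 2.57 × 10^3 m/s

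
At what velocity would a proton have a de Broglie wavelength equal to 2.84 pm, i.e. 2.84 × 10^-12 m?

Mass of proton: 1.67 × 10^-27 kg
1.40 × 10^5 m/s

From λ = h/(mv), solve for v:

v = h/(mλ)
v = (6.626 × 10^-34 J·s) / (1.67 × 10^-27 kg × 2.84 × 10^-12 m)
v = 1.40 × 10^5 m/s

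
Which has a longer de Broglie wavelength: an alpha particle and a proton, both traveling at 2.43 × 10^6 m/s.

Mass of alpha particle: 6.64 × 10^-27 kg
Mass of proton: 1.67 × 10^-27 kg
The proton has the longer wavelength.

Using λ = h/(mv), since both particles have the same velocity, the wavelength depends only on mass.

For alpha particle: λ₁ = h/(m₁v) = 4.11 × 10^-14 m
For proton: λ₂ = h/(m₂v) = 1.63 × 10^-13 m

Since λ ∝ 1/m at constant velocity, the lighter particle has the longer wavelength.

The proton has the longer de Broglie wavelength.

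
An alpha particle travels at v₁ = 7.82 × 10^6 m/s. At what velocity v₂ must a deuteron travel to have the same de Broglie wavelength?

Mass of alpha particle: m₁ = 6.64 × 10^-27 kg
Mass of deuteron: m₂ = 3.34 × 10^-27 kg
v₂ = 1.55 × 10^7 m/s

For equal de Broglie wavelengths: λ₁ = λ₂

h/(m₁v₁) = h/(m₂v₂)
m₁v₁ = m₂v₂
v₂ = v₁ · (m₁/m₂)

v₂ = 7.82 × 10^6 m/s × (6.64 × 10^-27 kg / 3.34 × 10^-27 kg)
v₂ = 1.55 × 10^7 m/s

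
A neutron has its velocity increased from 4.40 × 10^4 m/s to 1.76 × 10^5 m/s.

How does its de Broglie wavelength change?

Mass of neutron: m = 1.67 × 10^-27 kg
The wavelength decreases by a factor of 4.

Using λ = h/(mv):

Initial wavelength: λ₁ = h/(mv₁) = 9.02 × 10^-12 m
Final wavelength: λ₂ = h/(mv₂) = 2.25 × 10^-12 m

Since λ ∝ 1/v, when velocity increases by a factor of 4, the wavelength decreases by a factor of 4.

λ₂/λ₁ = v₁/v₂ = 1/4

The wavelength decreases by a factor of 4.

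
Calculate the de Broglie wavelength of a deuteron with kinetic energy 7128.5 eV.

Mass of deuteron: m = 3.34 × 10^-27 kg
2.40 × 10^-13 m

Using λ = h/√(2mKE):

First convert KE to Joules: KE = 7128.5 eV = 1.142 × 10^-15 J

λ = h/√(2mKE)
λ = (6.626 × 10^-34 J·s) / √(2 × 3.34 × 10^-27 kg × 1.142 × 10^-15 J)
λ = 2.40 × 10^-13 m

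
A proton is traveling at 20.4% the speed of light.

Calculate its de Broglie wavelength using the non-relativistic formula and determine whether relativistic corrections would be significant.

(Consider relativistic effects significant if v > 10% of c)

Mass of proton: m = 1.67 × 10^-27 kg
Yes, relativistic corrections are needed.

Using the non-relativistic de Broglie formula λ = h/(mv):

v = 20.4% × c = 6.116 × 10^7 m/s

λ = h/(mv)
λ = (6.626 × 10^-34 J·s) / (1.67 × 10^-27 kg × 6.116 × 10^7 m/s)
λ = 6.49 × 10^-15 m

Since v = 20.4% of c > 10% of c, relativistic corrections ARE significant and the actual wavelength would differ from this non-relativistic estimate.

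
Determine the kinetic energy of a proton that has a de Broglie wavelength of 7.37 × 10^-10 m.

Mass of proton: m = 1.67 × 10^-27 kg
2.42 × 10^-22 J (or 1.51 × 10^-3 eV)

From λ = h/√(2mKE), we solve for KE:

λ² = h²/(2mKE)
KE = h²/(2mλ²)
KE = (6.626 × 10^-34 J·s)² / (2 × 1.67 × 10^-27 kg × (7.37 × 10^-10 m)²)
KE = 2.42 × 10^-22 J
KE = 1.51 × 10^-3 eV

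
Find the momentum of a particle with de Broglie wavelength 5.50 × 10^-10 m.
1.20 × 10^-24 kg·m/s

From the de Broglie relation λ = h/p, we solve for p:

p = h/λ
p = (6.626 × 10^-34 J·s) / (5.50 × 10^-10 m)
p = 1.20 × 10^-24 kg·m/s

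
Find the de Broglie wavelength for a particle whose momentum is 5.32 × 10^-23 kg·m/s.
1.25 × 10^-11 m

Using the de Broglie relation λ = h/p:

λ = h/p
λ = (6.626 × 10^-34 J·s) / (5.32 × 10^-23 kg·m/s)
λ = 1.25 × 10^-11 m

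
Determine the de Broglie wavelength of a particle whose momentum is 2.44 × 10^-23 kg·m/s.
2.72 × 10^-11 m

Using the de Broglie relation λ = h/p:

λ = h/p
λ = (6.626 × 10^-34 J·s) / (2.44 × 10^-23 kg·m/s)
λ = 2.72 × 10^-11 m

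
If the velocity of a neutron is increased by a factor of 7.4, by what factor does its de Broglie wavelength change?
The wavelength decreases by a factor of 7.4.

From λ = h/(mv), the wavelength is inversely proportional to velocity:

λ ∝ 1/v

If v → 7.4v, then λ → λ/7.4

When velocity is increased by a factor of 7.4, the wavelength decreases by a factor of 7.4.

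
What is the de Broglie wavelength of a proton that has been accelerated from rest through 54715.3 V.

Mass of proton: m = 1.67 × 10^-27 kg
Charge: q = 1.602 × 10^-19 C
1.22 × 10^-13 m

When a particle is accelerated through voltage V, it gains kinetic energy KE = qV.

The de Broglie wavelength is then λ = h/√(2mqV):

λ = h/√(2mqV)
λ = (6.626 × 10^-34 J·s) / √(2 × 1.67 × 10^-27 kg × 1.602 × 10^-19 C × 54715.3 V)
λ = 1.22 × 10^-13 m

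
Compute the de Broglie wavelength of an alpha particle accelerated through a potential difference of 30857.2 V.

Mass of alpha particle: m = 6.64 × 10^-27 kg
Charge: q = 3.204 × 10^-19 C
5.78 × 10^-14 m

When a particle is accelerated through voltage V, it gains kinetic energy KE = qV.

The de Broglie wavelength is then λ = h/√(2mqV):

λ = h/√(2mqV)
λ = (6.626 × 10^-34 J·s) / √(2 × 6.64 × 10^-27 kg × 3.204 × 10^-19 C × 30857.2 V)
λ = 5.78 × 10^-14 m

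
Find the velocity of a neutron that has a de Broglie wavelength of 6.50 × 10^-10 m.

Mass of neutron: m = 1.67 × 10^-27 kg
6.10 × 10^2 m/s

From the de Broglie relation λ = h/(mv), we solve for v:

v = h/(mλ)
v = (6.626 × 10^-34 J·s) / (1.67 × 10^-27 kg × 6.50 × 10^-10 m)
v = 6.10 × 10^2 m/s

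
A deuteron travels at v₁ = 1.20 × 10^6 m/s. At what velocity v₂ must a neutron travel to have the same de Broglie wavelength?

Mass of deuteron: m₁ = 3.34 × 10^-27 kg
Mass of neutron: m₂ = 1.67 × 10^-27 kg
v₂ = 2.40 × 10^6 m/s

For equal de Broglie wavelengths: λ₁ = λ₂

h/(m₁v₁) = h/(m₂v₂)
m₁v₁ = m₂v₂
v₂ = v₁ · (m₁/m₂)

v₂ = 1.20 × 10^6 m/s × (3.34 × 10^-27 kg / 1.67 × 10^-27 kg)
v₂ = 2.40 × 10^6 m/s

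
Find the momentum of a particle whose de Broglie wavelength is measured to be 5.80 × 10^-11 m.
1.14 × 10^-23 kg·m/s

From the de Broglie relation λ = h/p, we solve for p:

p = h/λ
p = (6.626 × 10^-34 J·s) / (5.80 × 10^-11 m)
p = 1.14 × 10^-23 kg·m/s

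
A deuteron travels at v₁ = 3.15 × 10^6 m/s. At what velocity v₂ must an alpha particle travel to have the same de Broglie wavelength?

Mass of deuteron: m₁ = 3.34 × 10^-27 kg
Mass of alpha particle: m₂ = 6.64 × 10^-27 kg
v₂ = 1.58 × 10^6 m/s

For equal de Broglie wavelengths: λ₁ = λ₂

h/(m₁v₁) = h/(m₂v₂)
m₁v₁ = m₂v₂
v₂ = v₁ · (m₁/m₂)

v₂ = 3.15 × 10^6 m/s × (3.34 × 10^-27 kg / 6.64 × 10^-27 kg)
v₂ = 1.58 × 10^6 m/s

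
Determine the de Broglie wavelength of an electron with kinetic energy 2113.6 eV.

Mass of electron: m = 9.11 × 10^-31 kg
2.67 × 10^-11 m

Using λ = h/√(2mKE):

First convert KE to Joules: KE = 2113.6 eV = 3.386 × 10^-16 J

λ = h/√(2mKE)
λ = (6.626 × 10^-34 J·s) / √(2 × 9.11 × 10^-31 kg × 3.386 × 10^-16 J)
λ = 2.67 × 10^-11 m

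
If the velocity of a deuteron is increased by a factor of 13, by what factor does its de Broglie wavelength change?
The wavelength decreases by a factor of 13.

From λ = h/(mv), the wavelength is inversely proportional to velocity:

λ ∝ 1/v

If v → 13v, then λ → λ/13

When velocity is increased by a factor of 13, the wavelength decreases by a factor of 13.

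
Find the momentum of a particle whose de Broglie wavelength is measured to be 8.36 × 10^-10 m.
7.93 × 10^-25 kg·m/s

From the de Broglie relation λ = h/p, we solve for p:

p = h/λ
p = (6.626 × 10^-34 J·s) / (8.36 × 10^-10 m)
p = 7.93 × 10^-25 kg·m/s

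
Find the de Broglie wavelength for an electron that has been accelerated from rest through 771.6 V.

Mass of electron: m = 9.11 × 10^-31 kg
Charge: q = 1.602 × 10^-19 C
4.42 × 10^-11 m

When a particle is accelerated through voltage V, it gains kinetic energy KE = qV.

The de Broglie wavelength is then λ = h/√(2mqV):

λ = h/√(2mqV)
λ = (6.626 × 10^-34 J·s) / √(2 × 9.11 × 10^-31 kg × 1.602 × 10^-19 C × 771.6 V)
λ = 4.42 × 10^-11 m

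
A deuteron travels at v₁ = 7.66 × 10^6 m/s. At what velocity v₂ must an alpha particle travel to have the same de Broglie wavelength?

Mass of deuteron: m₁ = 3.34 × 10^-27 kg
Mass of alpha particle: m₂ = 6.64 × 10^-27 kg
v₂ = 3.85 × 10^6 m/s

For equal de Broglie wavelengths: λ₁ = λ₂

h/(m₁v₁) = h/(m₂v₂)
m₁v₁ = m₂v₂
v₂ = v₁ · (m₁/m₂)

v₂ = 7.66 × 10^6 m/s × (3.34 × 10^-27 kg / 6.64 × 10^-27 kg)
v₂ = 3.85 × 10^6 m/s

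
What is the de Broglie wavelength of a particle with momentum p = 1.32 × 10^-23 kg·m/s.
5.02 × 10^-11 m

Using the de Broglie relation λ = h/p:

λ = h/p
λ = (6.626 × 10^-34 J·s) / (1.32 × 10^-23 kg·m/s)
λ = 5.02 × 10^-11 m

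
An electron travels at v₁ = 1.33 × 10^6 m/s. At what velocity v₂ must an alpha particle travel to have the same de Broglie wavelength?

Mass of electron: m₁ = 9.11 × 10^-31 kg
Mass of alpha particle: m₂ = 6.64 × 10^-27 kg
v₂ = 1.82 × 10^2 m/s

For equal de Broglie wavelengths: λ₁ = λ₂

h/(m₁v₁) = h/(m₂v₂)
m₁v₁ = m₂v₂
v₂ = v₁ · (m₁/m₂)

v₂ = 1.33 × 10^6 m/s × (9.11 × 10^-31 kg / 6.64 × 10^-27 kg)
v₂ = 1.82 × 10^2 m/s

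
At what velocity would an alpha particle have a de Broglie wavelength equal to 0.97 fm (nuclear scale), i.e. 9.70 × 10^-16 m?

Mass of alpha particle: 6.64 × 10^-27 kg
1.03 × 10^8 m/s

From λ = h/(mv), solve for v:

v = h/(mλ)
v = (6.626 × 10^-34 J·s) / (6.64 × 10^-27 kg × 9.70 × 10^-16 m)
v = 1.03 × 10^8 m/s

Note: This velocity is 34.3% of the speed of light, so relativistic corrections would be needed for a more accurate calculation.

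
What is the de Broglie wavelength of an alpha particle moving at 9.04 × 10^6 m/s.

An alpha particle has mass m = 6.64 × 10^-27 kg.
1.10 × 10^-14 m

Using the de Broglie relation λ = h/(mv):

λ = h/(mv)
λ = (6.626 × 10^-34 J·s) / (6.64 × 10^-27 kg × 9.04 × 10^6 m/s)
λ = 1.10 × 10^-14 m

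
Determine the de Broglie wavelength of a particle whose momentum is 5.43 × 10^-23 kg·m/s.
1.22 × 10^-11 m

Using the de Broglie relation λ = h/p:

λ = h/p
λ = (6.626 × 10^-34 J·s) / (5.43 × 10^-23 kg·m/s)
λ = 1.22 × 10^-11 m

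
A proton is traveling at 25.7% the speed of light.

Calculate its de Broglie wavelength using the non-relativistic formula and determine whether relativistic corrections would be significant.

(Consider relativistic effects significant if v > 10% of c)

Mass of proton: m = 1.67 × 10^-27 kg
Yes, relativistic corrections are needed.

Using the non-relativistic de Broglie formula λ = h/(mv):

v = 25.7% × c = 7.705 × 10^7 m/s

λ = h/(mv)
λ = (6.626 × 10^-34 J·s) / (1.67 × 10^-27 kg × 7.705 × 10^7 m/s)
λ = 5.15 × 10^-15 m

Since v = 25.7% of c > 10% of c, relativistic corrections ARE significant and the actual wavelength would differ from this non-relativistic estimate.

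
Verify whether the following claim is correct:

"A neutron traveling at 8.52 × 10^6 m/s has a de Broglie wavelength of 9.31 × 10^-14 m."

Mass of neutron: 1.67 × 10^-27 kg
False

The claim is incorrect.

Using λ = h/(mv):
λ = (6.626 × 10^-34 J·s) / (1.67 × 10^-27 kg × 8.52 × 10^6 m/s)
λ = 4.66 × 10^-14 m

The actual wavelength differs from the claimed 9.31 × 10^-14 m.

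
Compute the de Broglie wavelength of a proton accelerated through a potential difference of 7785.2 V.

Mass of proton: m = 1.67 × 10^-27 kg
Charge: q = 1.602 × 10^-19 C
3.25 × 10^-13 m

When a particle is accelerated through voltage V, it gains kinetic energy KE = qV.

The de Broglie wavelength is then λ = h/√(2mqV):

λ = h/√(2mqV)
λ = (6.626 × 10^-34 J·s) / √(2 × 1.67 × 10^-27 kg × 1.602 × 10^-19 C × 7785.2 V)
λ = 3.25 × 10^-13 m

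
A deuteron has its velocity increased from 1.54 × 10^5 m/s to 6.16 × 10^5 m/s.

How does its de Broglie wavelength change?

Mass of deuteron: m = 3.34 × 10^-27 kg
The wavelength decreases by a factor of 4.

Using λ = h/(mv):

Initial wavelength: λ₁ = h/(mv₁) = 1.29 × 10^-12 m
Final wavelength: λ₂ = h/(mv₂) = 3.22 × 10^-13 m

Since λ ∝ 1/v, when velocity increases by a factor of 4, the wavelength decreases by a factor of 4.

λ₂/λ₁ = v₁/v₂ = 1/4

The wavelength decreases by a factor of 4.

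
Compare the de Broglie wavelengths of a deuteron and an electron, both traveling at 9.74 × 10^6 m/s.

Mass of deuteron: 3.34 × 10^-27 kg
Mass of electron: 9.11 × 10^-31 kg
The electron has the longer wavelength.

Using λ = h/(mv), since both particles have the same velocity, the wavelength depends only on mass.

For deuteron: λ₁ = h/(m₁v) = 2.04 × 10^-14 m
For electron: λ₂ = h/(m₂v) = 7.47 × 10^-11 m

Since λ ∝ 1/m at constant velocity, the lighter particle has the longer wavelength.

The electron has the longer de Broglie wavelength.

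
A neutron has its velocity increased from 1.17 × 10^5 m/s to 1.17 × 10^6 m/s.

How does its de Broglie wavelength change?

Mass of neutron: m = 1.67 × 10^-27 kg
The wavelength decreases by a factor of 10.

Using λ = h/(mv):

Initial wavelength: λ₁ = h/(mv₁) = 3.39 × 10^-12 m
Final wavelength: λ₂ = h/(mv₂) = 3.39 × 10^-13 m

Since λ ∝ 1/v, when velocity increases by a factor of 10, the wavelength decreases by a factor of 10.

λ₂/λ₁ = v₁/v₂ = 1/10

The wavelength decreases by a factor of 10.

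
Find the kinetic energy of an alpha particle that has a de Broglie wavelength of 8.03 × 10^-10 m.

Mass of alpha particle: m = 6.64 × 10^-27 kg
5.13 × 10^-23 J (or 3.20 × 10^-4 eV)

From λ = h/√(2mKE), we solve for KE:

λ² = h²/(2mKE)
KE = h²/(2mλ²)
KE = (6.626 × 10^-34 J·s)² / (2 × 6.64 × 10^-27 kg × (8.03 × 10^-10 m)²)
KE = 5.13 × 10^-23 J
KE = 3.20 × 10^-4 eV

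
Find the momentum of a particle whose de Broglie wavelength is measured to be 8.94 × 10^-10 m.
7.41 × 10^-25 kg·m/s

From the de Broglie relation λ = h/p, we solve for p:

p = h/λ
p = (6.626 × 10^-34 J·s) / (8.94 × 10^-10 m)
p = 7.41 × 10^-25 kg·m/s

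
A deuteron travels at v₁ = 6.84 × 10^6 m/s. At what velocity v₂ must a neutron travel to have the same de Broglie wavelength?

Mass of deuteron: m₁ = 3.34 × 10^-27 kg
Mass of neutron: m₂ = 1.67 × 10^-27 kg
v₂ = 1.37 × 10^7 m/s

For equal de Broglie wavelengths: λ₁ = λ₂

h/(m₁v₁) = h/(m₂v₂)
m₁v₁ = m₂v₂
v₂ = v₁ · (m₁/m₂)

v₂ = 6.84 × 10^6 m/s × (3.34 × 10^-27 kg / 1.67 × 10^-27 kg)
v₂ = 1.37 × 10^7 m/s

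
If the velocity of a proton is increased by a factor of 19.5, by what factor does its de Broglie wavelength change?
The wavelength decreases by a factor of 19.5.

From λ = h/(mv), the wavelength is inversely proportional to velocity:

λ ∝ 1/v

If v → 19.5v, then λ → λ/19.5

When velocity is increased by a factor of 19.5, the wavelength decreases by a factor of 19.5.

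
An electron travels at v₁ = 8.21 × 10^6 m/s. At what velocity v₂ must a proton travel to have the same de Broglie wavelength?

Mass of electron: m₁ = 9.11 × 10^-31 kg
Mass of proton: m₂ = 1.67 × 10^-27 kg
v₂ = 4.48 × 10^3 m/s

For equal de Broglie wavelengths: λ₁ = λ₂

h/(m₁v₁) = h/(m₂v₂)
m₁v₁ = m₂v₂
v₂ = v₁ · (m₁/m₂)

v₂ = 8.21 × 10^6 m/s × (9.11 × 10^-31 kg / 1.67 × 10^-27 kg)
v₂ = 4.48 × 10^3 m/s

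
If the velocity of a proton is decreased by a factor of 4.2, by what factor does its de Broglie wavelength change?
The wavelength increases by a factor of 4.2.

From λ = h/(mv), the wavelength is inversely proportional to velocity:

λ ∝ 1/v

If v → v/4.2, then λ → 4.2λ

When velocity is decreased by a factor of 4.2, the wavelength increases by a factor of 4.2.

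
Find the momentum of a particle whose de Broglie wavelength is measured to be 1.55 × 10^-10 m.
4.27 × 10^-24 kg·m/s

From the de Broglie relation λ = h/p, we solve for p:

p = h/λ
p = (6.626 × 10^-34 J·s) / (1.55 × 10^-10 m)
p = 4.27 × 10^-24 kg·m/s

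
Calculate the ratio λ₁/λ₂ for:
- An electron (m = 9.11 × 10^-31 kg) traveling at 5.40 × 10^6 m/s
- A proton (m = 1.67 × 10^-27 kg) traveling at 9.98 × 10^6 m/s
λ₁/λ₂ = 3.39 × 10^3

Using λ = h/(mv):

λ₁ = h/(m₁v₁) = 1.35 × 10^-10 m
λ₂ = h/(m₂v₂) = 3.98 × 10^-14 m

Ratio λ₁/λ₂ = (m₂v₂)/(m₁v₁)
         = (1.67 × 10^-27 kg × 9.98 × 10^6 m/s) / (9.11 × 10^-31 kg × 5.40 × 10^6 m/s)
         = 3.39 × 10^3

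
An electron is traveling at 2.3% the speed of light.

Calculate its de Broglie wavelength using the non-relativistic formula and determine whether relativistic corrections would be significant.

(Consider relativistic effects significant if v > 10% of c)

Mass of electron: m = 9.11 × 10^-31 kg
No, relativistic corrections are not needed.

Using the non-relativistic de Broglie formula λ = h/(mv):

v = 2.3% × c = 6.895 × 10^6 m/s

λ = h/(mv)
λ = (6.626 × 10^-34 J·s) / (9.11 × 10^-31 kg × 6.895 × 10^6 m/s)
λ = 1.05 × 10^-10 m

Since v = 2.3% of c < 10% of c, relativistic corrections are NOT significant and this non-relativistic result is a good approximation.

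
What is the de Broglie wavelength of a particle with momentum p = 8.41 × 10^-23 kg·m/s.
7.88 × 10^-12 m

Using the de Broglie relation λ = h/p:

λ = h/p
λ = (6.626 × 10^-34 J·s) / (8.41 × 10^-23 kg·m/s)
λ = 7.88 × 10^-12 m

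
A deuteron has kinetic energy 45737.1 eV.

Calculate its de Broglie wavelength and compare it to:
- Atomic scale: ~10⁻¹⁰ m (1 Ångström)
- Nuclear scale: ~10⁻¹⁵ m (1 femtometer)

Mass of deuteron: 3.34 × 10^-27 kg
λ = 9.47 × 10^-14 m, which is between nuclear and atomic scales.

Using λ = h/√(2mKE):

KE = 45737.1 eV = 7.328 × 10^-15 J

λ = h/√(2mKE)
λ = (6.626 × 10^-34 J·s) / √(2 × 3.34 × 10^-27 kg × 7.328 × 10^-15 J)
λ = 9.47 × 10^-14 m

Comparison:
- Atomic scale (10⁻¹⁰ m): λ is 0.00095× this size
- Nuclear scale (10⁻¹⁵ m): λ is 95× this size

The wavelength is between nuclear and atomic scales.

This wavelength is appropriate for probing atomic structure but too large for nuclear physics experiments.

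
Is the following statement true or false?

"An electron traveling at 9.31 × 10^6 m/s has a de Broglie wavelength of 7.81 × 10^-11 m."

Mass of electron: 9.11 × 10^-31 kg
True

The claim is correct.

Using λ = h/(mv):
λ = (6.626 × 10^-34 J·s) / (9.11 × 10^-31 kg × 9.31 × 10^6 m/s)
λ = 7.81 × 10^-11 m

This matches the claimed value.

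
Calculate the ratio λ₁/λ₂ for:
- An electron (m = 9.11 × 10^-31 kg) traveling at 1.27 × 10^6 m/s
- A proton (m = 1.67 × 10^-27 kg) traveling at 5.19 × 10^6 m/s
λ₁/λ₂ = 7.49 × 10^3

Using λ = h/(mv):

λ₁ = h/(m₁v₁) = 5.73 × 10^-10 m
λ₂ = h/(m₂v₂) = 7.64 × 10^-14 m

Ratio λ₁/λ₂ = (m₂v₂)/(m₁v₁)
         = (1.67 × 10^-27 kg × 5.19 × 10^6 m/s) / (9.11 × 10^-31 kg × 1.27 × 10^6 m/s)
         = 7.49 × 10^3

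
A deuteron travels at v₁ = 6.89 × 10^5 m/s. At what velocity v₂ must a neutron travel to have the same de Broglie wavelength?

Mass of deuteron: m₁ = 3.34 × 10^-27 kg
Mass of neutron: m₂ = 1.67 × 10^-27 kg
v₂ = 1.38 × 10^6 m/s

For equal de Broglie wavelengths: λ₁ = λ₂

h/(m₁v₁) = h/(m₂v₂)
m₁v₁ = m₂v₂
v₂ = v₁ · (m₁/m₂)

v₂ = 6.89 × 10^5 m/s × (3.34 × 10^-27 kg / 1.67 × 10^-27 kg)
v₂ = 1.38 × 10^6 m/s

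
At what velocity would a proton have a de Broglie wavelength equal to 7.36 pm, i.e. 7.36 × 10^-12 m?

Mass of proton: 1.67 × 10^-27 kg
5.39 × 10^4 m/s

From λ = h/(mv), solve for v:

v = h/(mλ)
v = (6.626 × 10^-34 J·s) / (1.67 × 10^-27 kg × 7.36 × 10^-12 m)
v = 5.39 × 10^4 m/s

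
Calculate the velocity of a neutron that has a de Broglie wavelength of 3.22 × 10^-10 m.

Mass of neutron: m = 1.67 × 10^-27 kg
1.23 × 10^3 m/s

From the de Broglie relation λ = h/(mv), we solve for v:

v = h/(mλ)
v = (6.626 × 10^-34 J·s) / (1.67 × 10^-27 kg × 3.22 × 10^-10 m)
v = 1.23 × 10^3 m/s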